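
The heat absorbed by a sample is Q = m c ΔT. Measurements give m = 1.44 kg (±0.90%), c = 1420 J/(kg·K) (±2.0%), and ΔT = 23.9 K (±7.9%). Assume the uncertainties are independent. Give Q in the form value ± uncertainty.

Relative error in a monomial: (δQ/Q)² = Σ (nᵢ · δxᵢ/xᵢ)².
  (1·δm/m)² = (1×0.00900)² = 8.1e-05;  (1·δc/c)² = (1×0.0200)² = 0.000400;  (1·δΔT/ΔT)² = (1×0.0790)² = 0.00624
δQ/Q = √(0.00672) = 0.0820
Q = 48900 J, so δQ = 0.0820 × 48900 = 4010 J.

48900 ± 4010 J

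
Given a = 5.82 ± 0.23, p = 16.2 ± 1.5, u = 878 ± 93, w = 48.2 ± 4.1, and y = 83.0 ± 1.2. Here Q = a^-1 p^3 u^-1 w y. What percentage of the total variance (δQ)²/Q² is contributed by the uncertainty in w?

7.43%

(δQ/Q)² = (-1·δa/a)² + (3·δp/p)² + (-1·δu/u)² + (1·δw/w)² + (1·δy/y)²
  a term: (-1×0.0395)² = 0.00156
  p term: (3×0.0926)² = 0.0772
  u term: (-1×0.106)² = 0.0112
  w term: (1×0.0851)² = 0.00724
  y term: (1×0.0145)² = 0.000209
Total = 0.0974. Share from w = 0.00724/0.0974 = 0.0743.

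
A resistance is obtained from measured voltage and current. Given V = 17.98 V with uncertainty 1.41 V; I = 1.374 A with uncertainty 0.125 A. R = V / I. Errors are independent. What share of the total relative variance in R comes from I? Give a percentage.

(δR/R)² = (1·δV/V)² + (-1·δI/I)²
  V term: (1×0.0784)² = 0.00615
  I term: (-1×0.0910)² = 0.00828
Total = 0.0144. Share from I = 0.00828/0.0144 = 0.574.

57.4%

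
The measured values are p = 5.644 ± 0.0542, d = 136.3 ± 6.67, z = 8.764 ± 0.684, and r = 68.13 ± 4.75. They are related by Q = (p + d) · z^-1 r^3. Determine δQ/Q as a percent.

22.8%

Let u = p + d = 141.9. δu = √(δp² + δd²) = √(0.00294 + 44.5) = 6.67, so δu/u = 0.0470.
Q is then a monomial in u, z, r:
δQ/Q = √((δu/u)² + (-1·δz/z)² + (3·δr/r)²) = √(0.00221 + 0.00609 + 0.0437) = 0.228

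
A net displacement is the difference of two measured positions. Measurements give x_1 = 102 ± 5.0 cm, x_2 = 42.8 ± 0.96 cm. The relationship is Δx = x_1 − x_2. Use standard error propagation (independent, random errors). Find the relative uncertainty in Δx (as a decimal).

For a sum/difference, combine absolute errors in quadrature:
  (δx_1)² = 25.0;  (δx_2)² = 0.922
δΔx = √(25.9) = 5.09 cm
Δx = 59.2 cm, so δΔx/Δx = 5.09/59.2 = 0.0860.

0.0860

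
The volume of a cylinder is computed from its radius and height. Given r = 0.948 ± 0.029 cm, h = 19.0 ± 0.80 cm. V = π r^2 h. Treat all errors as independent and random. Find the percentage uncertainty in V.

7.43%

Each factor contributes (exponent × relative error)² to (δV/V)²:
  (2·δr/r)² = (2×0.0306)² = 0.00374;  (1·δh/h)² = (1×0.0421)² = 0.00177
δV/V = √(0.00552) = 0.0743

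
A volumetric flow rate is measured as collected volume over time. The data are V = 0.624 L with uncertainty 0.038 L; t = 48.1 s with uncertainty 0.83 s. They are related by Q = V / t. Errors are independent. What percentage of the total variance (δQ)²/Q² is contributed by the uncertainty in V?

92.6%

(δQ/Q)² = (1·δV/V)² + (-1·δt/t)²
  V term: (1×0.0609)² = 0.00371
  t term: (-1×0.0173)² = 0.000298
Total = 0.00401. Share from V = 0.00371/0.00401 = 0.926.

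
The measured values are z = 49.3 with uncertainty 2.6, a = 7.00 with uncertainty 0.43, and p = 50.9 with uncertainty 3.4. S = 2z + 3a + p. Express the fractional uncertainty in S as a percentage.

Each term contributes (cᵢ δxᵢ)² to (δS)²:
  (2·δz)² = 27.0;  (3·δa)² = 1.66;  (δp)² = 11.6
δS = √(40.3) = 6.35
S = 170, so δS/S = 6.35/170 = 0.0372.

3.72%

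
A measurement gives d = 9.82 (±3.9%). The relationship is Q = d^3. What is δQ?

111

Products/powers → add relative errors in quadrature, weighted by exponent:
  (3·δd/d)² = (3×0.0390)² = 0.0137
δQ/Q = √(0.0137) = 0.117
Q = 947, so δQ = 0.117 × 947 = 111.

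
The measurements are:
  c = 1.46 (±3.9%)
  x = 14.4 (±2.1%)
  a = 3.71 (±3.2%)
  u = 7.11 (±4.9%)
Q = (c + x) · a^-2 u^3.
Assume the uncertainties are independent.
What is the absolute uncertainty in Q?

66.9

Let w = c + x = 15.9. δw = √(δc² + δx²) = √(0.00324 + 0.0914) = 0.308, so δw/w = 0.0194.
Q is then a monomial in w, a, u:
δQ/Q = √((δw/w)² + (-2·δa/a)² + (3·δu/u)²) = √(0.000376 + 0.00410 + 0.0216) = 0.161
Q = 414, so δQ = 0.161 × 414 = 66.9.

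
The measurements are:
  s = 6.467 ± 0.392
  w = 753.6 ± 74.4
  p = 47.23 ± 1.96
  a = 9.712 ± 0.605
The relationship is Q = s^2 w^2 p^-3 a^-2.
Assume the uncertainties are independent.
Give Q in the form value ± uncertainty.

2.390 ± 0.696

Relative error in a monomial: (δQ/Q)² = Σ (nᵢ · δxᵢ/xᵢ)².
  (2·δs/s)² = (2×0.0606)² = 0.0147;  (2·δw/w)² = (2×0.0987)² = 0.0390;  (-3·δp/p)² = (-3×0.0415)² = 0.0155;  (-2·δa/a)² = (-2×0.0623)² = 0.0155
δQ/Q = √(0.0847) = 0.291
Q = 2.390, so δQ = 0.291 × 2.390 = 0.696.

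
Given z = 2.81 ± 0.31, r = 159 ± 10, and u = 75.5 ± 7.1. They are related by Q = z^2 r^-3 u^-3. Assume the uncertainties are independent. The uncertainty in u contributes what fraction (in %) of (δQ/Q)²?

(δQ/Q)² = (2·δz/z)² + (-3·δr/r)² + (-3·δu/u)²
  z term: (2×0.110)² = 0.0487
  r term: (-3×0.0629)² = 0.0356
  u term: (-3×0.0940)² = 0.0796
Total = 0.164. Share from u = 0.0796/0.164 = 0.486.

48.6%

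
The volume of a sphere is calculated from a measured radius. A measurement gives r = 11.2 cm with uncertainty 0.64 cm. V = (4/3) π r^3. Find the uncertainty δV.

1010 cm^3

V ∝ r^3, so δV/V = |3| · δr/r = 3 × 0.0571 = 0.171.
V = 5880 cm^3, so δV = 0.171 × 5880 = 1010 cm^3.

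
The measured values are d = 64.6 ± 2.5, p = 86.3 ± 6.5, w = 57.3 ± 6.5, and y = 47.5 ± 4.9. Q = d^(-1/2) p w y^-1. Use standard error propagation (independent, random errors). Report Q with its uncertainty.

13.0 ± 2.23

Q is a product of powers, so relative uncertainties combine in quadrature:
  (−½·δd/d)² = (-0.5×0.0387)² = 0.000374;  (1·δp/p)² = (1×0.0753)² = 0.00567;  (1·δw/w)² = (1×0.113)² = 0.0129;  (-1·δy/y)² = (-1×0.103)² = 0.0106
δQ/Q = √(0.0296) = 0.172
Q = 13.0, so δQ = 0.172 × 13.0 = 2.23.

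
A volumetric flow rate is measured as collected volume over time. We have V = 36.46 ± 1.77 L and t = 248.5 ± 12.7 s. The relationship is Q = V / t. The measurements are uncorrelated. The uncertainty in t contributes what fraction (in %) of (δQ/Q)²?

(δQ/Q)² = (1·δV/V)² + (-1·δt/t)²
  V term: (1×0.0485)² = 0.00236
  t term: (-1×0.0511)² = 0.00261
Total = 0.00497. Share from t = 0.00261/0.00497 = 0.526.

52.6%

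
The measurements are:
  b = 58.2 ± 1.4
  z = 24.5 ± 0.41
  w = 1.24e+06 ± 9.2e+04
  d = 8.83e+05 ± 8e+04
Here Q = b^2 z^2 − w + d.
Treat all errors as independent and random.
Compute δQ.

Let p = b^2·z^2 = 2.03e+06. δp/p = √((2·δb/b)² + (2·δz/z)²) = √(0.00231 + 0.00112) = 0.0586, so δp = 1.19e+05.
Q = p − w + d: δQ = √(δp² + δw² + δd²) = √(1.42e+10 + 8.46e+09 + 6.4e+09) = 1.7e+05

1.7e+05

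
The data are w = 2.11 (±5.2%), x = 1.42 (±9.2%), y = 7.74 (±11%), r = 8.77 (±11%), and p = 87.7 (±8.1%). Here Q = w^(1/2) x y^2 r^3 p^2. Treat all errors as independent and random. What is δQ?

Q is a product of powers, so relative uncertainties combine in quadrature:
  (½·δw/w)² = (0.5×0.0520)² = 0.000676;  (1·δx/x)² = (1×0.0920)² = 0.00846;  (2·δy/y)² = (2×0.110)² = 0.0484;  (3·δr/r)² = (3×0.110)² = 0.109;  (2·δp/p)² = (2×0.0810)² = 0.0262
δQ/Q = √(0.193) = 0.439
Q = 6.41e+08, so δQ = 0.439 × 6.41e+08 = 2.81e+08.

2.81e+08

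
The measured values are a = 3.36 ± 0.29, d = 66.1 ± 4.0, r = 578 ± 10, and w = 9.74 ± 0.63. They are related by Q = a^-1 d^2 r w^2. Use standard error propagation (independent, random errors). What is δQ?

1.41e+07

Q is a product of powers, so relative uncertainties combine in quadrature:
  (-1·δa/a)² = (-1×0.0863)² = 0.00745;  (2·δd/d)² = (2×0.0605)² = 0.0146;  (1·δr/r)² = (1×0.0173)² = 0.000299;  (2·δw/w)² = (2×0.0647)² = 0.0167
δQ/Q = √(0.0391) = 0.198
Q = 7.13e+07, so δQ = 0.198 × 7.13e+07 = 1.41e+07.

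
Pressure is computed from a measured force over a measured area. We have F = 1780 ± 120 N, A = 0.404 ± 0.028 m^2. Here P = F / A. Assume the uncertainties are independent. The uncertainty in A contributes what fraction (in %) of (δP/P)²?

51.4%

(δP/P)² = (1·δF/F)² + (-1·δA/A)²
  F term: (1×0.0674)² = 0.00454
  A term: (-1×0.0693)² = 0.00480
Total = 0.00935. Share from A = 0.00480/0.00935 = 0.514.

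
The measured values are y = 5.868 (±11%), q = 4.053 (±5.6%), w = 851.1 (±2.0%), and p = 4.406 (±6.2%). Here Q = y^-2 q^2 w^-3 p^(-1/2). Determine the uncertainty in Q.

9.44e-11

For a monomial Q ∝ y^-2, q^2, w^-3, p^(-1/2), fractional errors add in quadrature:
  (-2·δy/y)² = (-2×0.110)² = 0.0484;  (2·δq/q)² = (2×0.0560)² = 0.0125;  (-3·δw/w)² = (-3×0.0200)² = 0.00360;  (−½·δp/p)² = (-0.5×0.0620)² = 0.000961
δQ/Q = √(0.0655) = 0.256
Q = 3.686e-10, so δQ = 0.256 × 3.686e-10 = 9.44e-11.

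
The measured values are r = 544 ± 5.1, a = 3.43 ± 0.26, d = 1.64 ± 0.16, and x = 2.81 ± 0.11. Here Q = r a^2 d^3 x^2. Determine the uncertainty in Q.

75500

Q is a product of powers, so relative uncertainties combine in quadrature:
  (1·δr/r)² = (1×0.00937)² = 8.79e-05;  (2·δa/a)² = (2×0.0758)² = 0.0230;  (3·δd/d)² = (3×0.0976)² = 0.0857;  (2·δx/x)² = (2×0.0391)² = 0.00613
δQ/Q = √(0.115) = 0.339
Q = 2.23e+05, so δQ = 0.339 × 2.23e+05 = 75500.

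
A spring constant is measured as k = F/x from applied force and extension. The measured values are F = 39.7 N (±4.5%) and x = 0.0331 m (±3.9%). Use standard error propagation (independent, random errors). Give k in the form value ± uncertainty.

For a monomial k ∝ F, x^-1, fractional errors add in quadrature:
  (1·δF/F)² = (1×0.0450)² = 0.00202;  (-1·δx/x)² = (-1×0.0390)² = 0.00152
δk/k = √(0.00355) = 0.0595
k = 1200 N/m, so δk = 0.0595 × 1200 = 71.4 N/m.

1200 ± 71.4 N/m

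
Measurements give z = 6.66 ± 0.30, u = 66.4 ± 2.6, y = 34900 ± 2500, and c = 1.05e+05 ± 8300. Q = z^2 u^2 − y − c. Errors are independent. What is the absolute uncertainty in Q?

Let p = z^2·u^2 = 1.96e+05. δp/p = √((2·δz/z)² + (2·δu/u)²) = √(0.00812 + 0.00613) = 0.119, so δp = 23300.
Q = p − y − c: δQ = √(δp² + δy² + δc²) = √(5.45e+08 + 6.25e+06 + 6.89e+07) = 24900

24900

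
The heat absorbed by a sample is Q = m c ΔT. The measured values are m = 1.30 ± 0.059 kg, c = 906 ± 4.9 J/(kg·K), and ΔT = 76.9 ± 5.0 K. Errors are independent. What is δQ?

Since Q is a product/quotient, work with relative uncertainties:
  (1·δm/m)² = (1×0.0454)² = 0.00206;  (1·δc/c)² = (1×0.00541)² = 2.93e-05;  (1·δΔT/ΔT)² = (1×0.0650)² = 0.00423
δQ/Q = √(0.00632) = 0.0795
Q = 90600 J, so δQ = 0.0795 × 90600 = 7200 J.

7200 J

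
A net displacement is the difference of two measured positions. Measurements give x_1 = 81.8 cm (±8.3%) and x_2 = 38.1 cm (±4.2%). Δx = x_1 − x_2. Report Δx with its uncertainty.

43.7 ± 6.98 cm

Each term contributes (cᵢ δxᵢ)² to (δΔx)²:
  (δx_1)² = 46.1;  (δx_2)² = 2.56
δΔx = √(48.7) = 6.98 cm
Δx = 43.7 cm.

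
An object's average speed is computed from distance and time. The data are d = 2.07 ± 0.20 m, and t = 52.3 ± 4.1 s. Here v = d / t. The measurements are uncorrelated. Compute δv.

Each factor contributes (exponent × relative error)² to (δv/v)²:
  (1·δd/d)² = (1×0.0966)² = 0.00934;  (-1·δt/t)² = (-1×0.0784)² = 0.00615
δv/v = √(0.0155) = 0.124
v = 0.0396 m/s, so δv = 0.124 × 0.0396 = 0.00492 m/s.

0.00492 m/s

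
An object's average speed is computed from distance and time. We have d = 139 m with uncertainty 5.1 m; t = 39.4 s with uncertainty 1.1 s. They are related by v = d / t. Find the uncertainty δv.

0.163 m/s

v is a product of powers, so relative uncertainties combine in quadrature:
  (1·δd/d)² = (1×0.0367)² = 0.00135;  (-1·δt/t)² = (-1×0.0279)² = 0.000779
δv/v = √(0.00213) = 0.0461
v = 3.53 m/s, so δv = 0.0461 × 3.53 = 0.163 m/s.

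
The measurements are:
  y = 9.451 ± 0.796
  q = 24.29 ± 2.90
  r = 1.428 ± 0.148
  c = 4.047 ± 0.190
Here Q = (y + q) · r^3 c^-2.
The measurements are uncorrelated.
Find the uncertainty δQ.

2.02

Let u = y + q = 33.74. δu = √(δy² + δq²) = √(0.634 + 8.41) = 3.01, so δu/u = 0.0891.
Q is then a monomial in u, r, c:
δQ/Q = √((δu/u)² + (3·δr/r)² + (-2·δc/c)²) = √(0.00794 + 0.0967 + 0.00882) = 0.337
Q = 5.999, so δQ = 0.337 × 5.999 = 2.02.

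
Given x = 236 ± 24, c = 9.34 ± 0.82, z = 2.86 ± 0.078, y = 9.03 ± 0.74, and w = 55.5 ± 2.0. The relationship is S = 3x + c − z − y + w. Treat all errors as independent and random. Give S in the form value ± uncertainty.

S is a linear combination, so absolute uncertainties add in quadrature:
  (3·δx)² = 5180;  (δc)² = 0.672;  (δz)² = 0.00608;  (δy)² = 0.548;  (δw)² = 4.00
δS = √(5190) = 72.0
S = 761.

761 ± 72.0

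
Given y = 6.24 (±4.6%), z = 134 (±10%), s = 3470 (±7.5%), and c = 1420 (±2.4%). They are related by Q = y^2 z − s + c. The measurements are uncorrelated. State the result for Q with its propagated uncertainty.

3170 ± 756

Let p = y^2·z = 5220. δp/p = √((2·δy/y)² + (1·δz/z)²) = √(0.00846 + 0.0100) = 0.136, so δp = 709.
Q = p − s + c: δQ = √(δp² + δs² + δc²) = √(5.03e+05 + 67700 + 1160) = 756
Q = 3170.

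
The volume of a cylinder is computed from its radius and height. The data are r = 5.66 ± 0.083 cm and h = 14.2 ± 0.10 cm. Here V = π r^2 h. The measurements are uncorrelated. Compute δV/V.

Relative error in a monomial: (δV/V)² = Σ (nᵢ · δxᵢ/xᵢ)².
  (2·δr/r)² = (2×0.0147)² = 0.000860;  (1·δh/h)² = (1×0.00704)² = 4.96e-05
δV/V = √(0.000910) = 0.0302

0.0302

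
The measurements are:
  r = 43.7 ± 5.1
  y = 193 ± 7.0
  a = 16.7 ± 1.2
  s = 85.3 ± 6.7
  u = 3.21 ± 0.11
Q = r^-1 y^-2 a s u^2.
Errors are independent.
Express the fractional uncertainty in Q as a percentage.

18.7%

Q is a product of powers, so relative uncertainties combine in quadrature:
  (-1·δr/r)² = (-1×0.117)² = 0.0136;  (-2·δy/y)² = (-2×0.0363)² = 0.00526;  (1·δa/a)² = (1×0.0719)² = 0.00516;  (1·δs/s)² = (1×0.0785)² = 0.00617;  (2·δu/u)² = (2×0.0343)² = 0.00470
δQ/Q = √(0.0349) = 0.187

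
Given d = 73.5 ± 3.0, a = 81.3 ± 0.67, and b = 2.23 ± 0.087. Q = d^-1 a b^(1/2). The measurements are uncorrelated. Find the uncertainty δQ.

0.0760

Products/powers → add relative errors in quadrature, weighted by exponent:
  (-1·δd/d)² = (-1×0.0408)² = 0.00167;  (1·δa/a)² = (1×0.00824)² = 6.79e-05;  (½·δb/b)² = (0.5×0.0390)² = 0.000381
δQ/Q = √(0.00211) = 0.0460
Q = 1.65, so δQ = 0.0460 × 1.65 = 0.0760.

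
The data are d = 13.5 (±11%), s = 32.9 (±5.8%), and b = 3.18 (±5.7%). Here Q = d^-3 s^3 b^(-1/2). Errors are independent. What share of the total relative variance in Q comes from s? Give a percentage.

(δQ/Q)² = (-3·δd/d)² + (3·δs/s)² + (−½·δb/b)²
  d term: (-3×0.110)² = 0.109
  s term: (3×0.0580)² = 0.0303
  b term: (-0.5×0.0570)² = 0.000812
Total = 0.140. Share from s = 0.0303/0.140 = 0.216.

21.6%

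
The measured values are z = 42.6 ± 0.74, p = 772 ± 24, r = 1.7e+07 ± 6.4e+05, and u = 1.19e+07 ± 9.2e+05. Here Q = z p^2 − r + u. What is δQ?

1.99e+06

Let w = z·p^2 = 2.54e+07. δw/w = √((1·δz/z)² + (2·δp/p)²) = √(0.000302 + 0.00387) = 0.0646, so δw = 1.64e+06.
Q = w − r + u: δQ = √(δw² + δr² + δu²) = √(2.69e+12 + 4.1e+11 + 8.46e+11) = 1.99e+06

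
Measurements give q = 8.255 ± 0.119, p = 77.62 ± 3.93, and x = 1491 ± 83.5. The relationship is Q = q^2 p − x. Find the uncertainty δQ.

Let w = q^2·p = 5289. δw/w = √((2·δq/q)² + (1·δp/p)²) = √(0.000831 + 0.00256) = 0.0583, so δw = 308.
Q = w − x: δQ = √(δw² + δx²) = √(95000 + 6970) = 319

319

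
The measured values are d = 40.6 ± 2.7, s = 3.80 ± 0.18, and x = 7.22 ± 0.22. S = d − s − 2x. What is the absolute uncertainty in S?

2.74

Each term contributes (cᵢ δxᵢ)² to (δS)²:
  (δd)² = 7.29;  (δs)² = 0.0324;  (2·δx)² = 0.194
δS = √(7.52) = 2.74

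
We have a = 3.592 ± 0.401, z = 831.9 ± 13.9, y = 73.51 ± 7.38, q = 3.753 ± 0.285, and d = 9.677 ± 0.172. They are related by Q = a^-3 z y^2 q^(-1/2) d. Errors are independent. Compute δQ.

1.9e+05

Products/powers → add relative errors in quadrature, weighted by exponent:
  (-3·δa/a)² = (-3×0.112)² = 0.112;  (1·δz/z)² = (1×0.0167)² = 0.000279;  (2·δy/y)² = (2×0.100)² = 0.0403;  (−½·δq/q)² = (-0.5×0.0759)² = 0.00144;  (1·δd/d)² = (1×0.0178)² = 0.000316
δQ/Q = √(0.155) = 0.393
Q = 484500, so δQ = 0.393 × 484500 = 1.9e+05.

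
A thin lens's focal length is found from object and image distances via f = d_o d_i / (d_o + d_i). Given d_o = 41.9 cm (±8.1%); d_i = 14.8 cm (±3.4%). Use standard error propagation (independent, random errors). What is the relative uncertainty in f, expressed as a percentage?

3.28%

∂f/∂d_o = (d_i/(d_o+d_i))² = 0.0681;  ∂f/∂d_i = (d_o/(d_o+d_i))² = 0.546
δf = √((∂f/∂d_o · δd_o)² + (∂f/∂d_i · δd_i)²) = √(0.0535 + 0.0755) = 0.359 cm
f = 10.9 cm, so δf/f = 0.359/10.9 = 0.0328.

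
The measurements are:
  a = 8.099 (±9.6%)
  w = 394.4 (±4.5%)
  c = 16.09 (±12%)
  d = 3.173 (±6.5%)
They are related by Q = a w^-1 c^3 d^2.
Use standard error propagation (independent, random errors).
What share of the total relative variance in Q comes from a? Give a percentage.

(δQ/Q)² = (1·δa/a)² + (-1·δw/w)² + (3·δc/c)² + (2·δd/d)²
  a term: (1×0.0960)² = 0.00922
  w term: (-1×0.0450)² = 0.00202
  c term: (3×0.120)² = 0.130
  d term: (2×0.0650)² = 0.0169
Total = 0.158. Share from a = 0.00922/0.158 = 0.0584.

5.84%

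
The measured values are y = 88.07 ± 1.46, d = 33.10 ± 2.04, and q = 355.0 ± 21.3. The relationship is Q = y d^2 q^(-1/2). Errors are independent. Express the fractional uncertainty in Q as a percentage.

Q is a product of powers, so relative uncertainties combine in quadrature:
  (1·δy/y)² = (1×0.0166)² = 0.000275;  (2·δd/d)² = (2×0.0616)² = 0.0152;  (−½·δq/q)² = (-0.5×0.0600)² = 0.000900
δQ/Q = √(0.0164) = 0.128

12.8%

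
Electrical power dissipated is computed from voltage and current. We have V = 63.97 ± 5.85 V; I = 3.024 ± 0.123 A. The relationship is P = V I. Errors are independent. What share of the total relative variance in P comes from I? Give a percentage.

16.5%

(δP/P)² = (1·δV/V)² + (1·δI/I)²
  V term: (1×0.0914)² = 0.00836
  I term: (1×0.0407)² = 0.00165
Total = 0.0100. Share from I = 0.00165/0.0100 = 0.165.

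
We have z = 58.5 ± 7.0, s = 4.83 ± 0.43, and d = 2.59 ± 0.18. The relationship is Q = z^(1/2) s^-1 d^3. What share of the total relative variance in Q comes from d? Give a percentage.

79.1%

(δQ/Q)² = (½·δz/z)² + (-1·δs/s)² + (3·δd/d)²
  z term: (0.5×0.120)² = 0.00358
  s term: (-1×0.0890)² = 0.00793
  d term: (3×0.0695)² = 0.0435
Total = 0.0550. Share from d = 0.0435/0.0550 = 0.791.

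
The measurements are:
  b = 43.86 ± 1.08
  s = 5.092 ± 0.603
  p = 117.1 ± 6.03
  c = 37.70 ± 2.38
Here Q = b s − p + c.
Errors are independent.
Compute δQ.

27.8

Let w = b·s = 223.3. δw/w = √((1·δb/b)² + (1·δs/s)²) = √(0.000606 + 0.0140) = 0.121, so δw = 27.0.
Q = w − p + c: δQ = √(δw² + δp² + δc²) = √(730 + 36.4 + 5.66) = 27.8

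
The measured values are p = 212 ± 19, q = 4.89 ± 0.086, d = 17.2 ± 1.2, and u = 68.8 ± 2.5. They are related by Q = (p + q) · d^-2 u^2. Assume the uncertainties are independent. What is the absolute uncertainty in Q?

625

Let w = p + q = 217. δw = √(δp² + δq²) = √(361 + 0.00740) = 19.0, so δw/w = 0.0876.
Q is then a monomial in w, d, u:
δQ/Q = √((δw/w)² + (-2·δd/d)² + (2·δu/u)²) = √(0.00767 + 0.0195 + 0.00528) = 0.180
Q = 3470, so δQ = 0.180 × 3470 = 625.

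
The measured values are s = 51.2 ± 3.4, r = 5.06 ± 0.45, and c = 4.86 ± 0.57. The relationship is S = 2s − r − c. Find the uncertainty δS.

Absolute uncertainties add in quadrature for a linear combination:
  (2·δs)² = 46.2;  (δr)² = 0.203;  (δc)² = 0.325
δS = √(46.8) = 6.84

6.84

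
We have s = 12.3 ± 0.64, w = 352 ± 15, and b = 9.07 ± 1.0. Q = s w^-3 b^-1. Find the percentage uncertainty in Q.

Each factor contributes (exponent × relative error)² to (δQ/Q)²:
  (1·δs/s)² = (1×0.0520)² = 0.00271;  (-3·δw/w)² = (-3×0.0426)² = 0.0163;  (-1·δb/b)² = (-1×0.110)² = 0.0122
δQ/Q = √(0.0312) = 0.177

17.7%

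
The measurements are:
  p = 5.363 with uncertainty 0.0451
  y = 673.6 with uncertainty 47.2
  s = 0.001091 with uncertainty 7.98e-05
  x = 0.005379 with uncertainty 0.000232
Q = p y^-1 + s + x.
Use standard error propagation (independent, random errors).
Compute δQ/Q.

0.0425

Let w = p·y^-1 = 0.007962. δw/w = √((1·δp/p)² + (-1·δy/y)²) = √(7.07e-05 + 0.00491) = 0.0706, so δw = 0.000562.
Q = w + s + x: δQ = √(δw² + δs² + δx²) = √(3.16e-07 + 6.37e-09 + 5.38e-08) = 0.000613
Q = 0.01443, so δQ/Q = 0.000613/0.01443 = 0.0425.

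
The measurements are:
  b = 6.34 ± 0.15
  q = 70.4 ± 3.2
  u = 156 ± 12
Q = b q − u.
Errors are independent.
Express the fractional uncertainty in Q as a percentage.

Let p = b·q = 446. δp/p = √((1·δb/b)² + (1·δq/q)²) = √(0.000560 + 0.00207) = 0.0512, so δp = 22.9.
Q = p − u: δQ = √(δp² + δu²) = √(523 + 144) = 25.8
Q = 290, so δQ/Q = 25.8/290 = 0.0890.

8.90%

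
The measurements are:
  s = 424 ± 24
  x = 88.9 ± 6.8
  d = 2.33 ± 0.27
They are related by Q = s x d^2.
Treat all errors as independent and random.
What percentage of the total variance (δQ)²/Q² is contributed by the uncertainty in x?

(δQ/Q)² = (1·δs/s)² + (1·δx/x)² + (2·δd/d)²
  s term: (1×0.0566)² = 0.00320
  x term: (1×0.0765)² = 0.00585
  d term: (2×0.116)² = 0.0537
Total = 0.0628. Share from x = 0.00585/0.0628 = 0.0932.

9.32%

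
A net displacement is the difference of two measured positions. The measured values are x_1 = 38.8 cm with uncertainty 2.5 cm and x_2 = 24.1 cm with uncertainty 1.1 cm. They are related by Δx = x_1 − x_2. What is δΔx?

For a sum/difference, combine absolute errors in quadrature:
  (δx_1)² = 6.25;  (δx_2)² = 1.21
δΔx = √(7.46) = 2.73 cm

2.73 cm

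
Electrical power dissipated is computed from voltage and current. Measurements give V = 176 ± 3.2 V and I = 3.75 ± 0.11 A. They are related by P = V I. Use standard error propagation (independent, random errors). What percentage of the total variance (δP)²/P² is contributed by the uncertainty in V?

27.8%

(δP/P)² = (1·δV/V)² + (1·δI/I)²
  V term: (1×0.0182)² = 0.000331
  I term: (1×0.0293)² = 0.000860
Total = 0.00119. Share from V = 0.000331/0.00119 = 0.278.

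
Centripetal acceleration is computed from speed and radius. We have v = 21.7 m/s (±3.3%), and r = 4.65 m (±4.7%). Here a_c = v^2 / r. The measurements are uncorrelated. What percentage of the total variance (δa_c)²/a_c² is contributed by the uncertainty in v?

66.4%

(δa_c/a_c)² = (2·δv/v)² + (-1·δr/r)²
  v term: (2×0.0330)² = 0.00436
  r term: (-1×0.0470)² = 0.00221
Total = 0.00657. Share from v = 0.00436/0.00657 = 0.664.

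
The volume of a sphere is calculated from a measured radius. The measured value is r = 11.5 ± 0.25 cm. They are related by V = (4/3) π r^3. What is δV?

V ∝ r^3, so δV/V = |3| · δr/r = 3 × 0.0217 = 0.0652.
V = 6370 cm^3, so δV = 0.0652 × 6370 = 415 cm^3.

415 cm^3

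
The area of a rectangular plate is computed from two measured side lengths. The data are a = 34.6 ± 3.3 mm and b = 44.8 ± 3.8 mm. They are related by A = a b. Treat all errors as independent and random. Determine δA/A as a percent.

Products/powers → add relative errors in quadrature, weighted by exponent:
  (1·δa/a)² = (1×0.0954)² = 0.00910;  (1·δb/b)² = (1×0.0848)² = 0.00719
δA/A = √(0.0163) = 0.128

12.8%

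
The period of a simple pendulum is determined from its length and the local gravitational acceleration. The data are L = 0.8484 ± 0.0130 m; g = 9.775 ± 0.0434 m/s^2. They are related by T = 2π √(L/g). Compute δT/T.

0.00798

Since T is a product/quotient, work with relative uncertainties:
  (½·δL/L)² = (0.5×0.0153)² = 5.87e-05;  (−½·δg/g)² = (-0.5×0.00444)² = 4.93e-06
δT/T = √(6.36e-05) = 0.00798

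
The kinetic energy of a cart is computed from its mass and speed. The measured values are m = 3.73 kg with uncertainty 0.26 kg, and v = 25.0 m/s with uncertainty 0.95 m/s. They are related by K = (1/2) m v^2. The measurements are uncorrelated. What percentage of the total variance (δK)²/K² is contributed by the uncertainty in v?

(δK/K)² = (1·δm/m)² + (2·δv/v)²
  m term: (1×0.0697)² = 0.00486
  v term: (2×0.0380)² = 0.00578
Total = 0.0106. Share from v = 0.00578/0.0106 = 0.543.

54.3%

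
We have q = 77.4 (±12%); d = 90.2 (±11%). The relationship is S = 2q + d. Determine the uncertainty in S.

21.1

Each term contributes (cᵢ δxᵢ)² to (δS)²:
  (2·δq)² = 345;  (δd)² = 98.4
δS = √(444) = 21.1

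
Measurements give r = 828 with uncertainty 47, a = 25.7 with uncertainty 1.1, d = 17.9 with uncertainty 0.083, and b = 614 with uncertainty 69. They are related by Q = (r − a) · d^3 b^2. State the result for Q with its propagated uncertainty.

(1.73 ± 0.404) × 10^12

Let u = r − a = 802. δu = √(δr² + δa²) = √(2210 + 1.21) = 47.0, so δu/u = 0.0586.
Q is then a monomial in u, d, b:
δQ/Q = √((δu/u)² + (3·δd/d)² + (2·δb/b)²) = √(0.00343 + 0.000194 + 0.0505) = 0.233
Q = 1.73e+12, so δQ = 0.233 × 1.73e+12 = 4.04e+11.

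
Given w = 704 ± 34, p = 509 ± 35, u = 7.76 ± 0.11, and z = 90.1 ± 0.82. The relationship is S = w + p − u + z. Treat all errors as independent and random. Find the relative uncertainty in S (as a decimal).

0.0377

Absolute uncertainties add in quadrature for a linear combination:
  (δw)² = 1160;  (δp)² = 1220;  (δu)² = 0.0121;  (δz)² = 0.672
δS = √(2380) = 48.8
S = 1300, so δS/S = 48.8/1300 = 0.0377.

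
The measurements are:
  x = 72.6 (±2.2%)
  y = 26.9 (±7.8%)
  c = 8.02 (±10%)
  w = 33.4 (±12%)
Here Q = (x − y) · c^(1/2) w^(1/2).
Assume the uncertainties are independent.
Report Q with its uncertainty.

748 ± 72.6

Let u = x − y = 45.7. δu = √(δx² + δy²) = √(2.55 + 4.40) = 2.64, so δu/u = 0.0577.
Q is then a monomial in u, c, w:
δQ/Q = √((δu/u)² + (½·δc/c)² + (½·δw/w)²) = √(0.00333 + 0.00250 + 0.00360) = 0.0971
Q = 748, so δQ = 0.0971 × 748 = 72.6.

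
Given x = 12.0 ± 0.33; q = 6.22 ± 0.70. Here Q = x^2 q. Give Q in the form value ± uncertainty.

For a monomial Q ∝ x^2, q, fractional errors add in quadrature:
  (2·δx/x)² = (2×0.0275)² = 0.00302;  (1·δq/q)² = (1×0.113)² = 0.0127
δQ/Q = √(0.0157) = 0.125
Q = 896, so δQ = 0.125 × 896 = 112.

896 ± 112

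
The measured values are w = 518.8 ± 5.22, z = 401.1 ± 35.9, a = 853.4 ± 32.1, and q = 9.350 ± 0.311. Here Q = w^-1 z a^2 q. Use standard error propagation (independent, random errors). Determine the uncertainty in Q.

6.42e+05

Each factor contributes (exponent × relative error)² to (δQ/Q)²:
  (-1·δw/w)² = (-1×0.0101)² = 0.000101;  (1·δz/z)² = (1×0.0895)² = 0.00801;  (2·δa/a)² = (2×0.0376)² = 0.00566;  (1·δq/q)² = (1×0.0333)² = 0.00111
δQ/Q = √(0.0149) = 0.122
Q = 5.265e+06, so δQ = 0.122 × 5.265e+06 = 6.42e+05.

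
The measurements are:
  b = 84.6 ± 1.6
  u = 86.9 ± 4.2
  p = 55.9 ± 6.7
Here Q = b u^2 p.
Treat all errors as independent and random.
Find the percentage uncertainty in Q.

For a monomial Q ∝ b, u^2, p, fractional errors add in quadrature:
  (1·δb/b)² = (1×0.0189)² = 0.000358;  (2·δu/u)² = (2×0.0483)² = 0.00934;  (1·δp/p)² = (1×0.120)² = 0.0144
δQ/Q = √(0.0241) = 0.155

15.5%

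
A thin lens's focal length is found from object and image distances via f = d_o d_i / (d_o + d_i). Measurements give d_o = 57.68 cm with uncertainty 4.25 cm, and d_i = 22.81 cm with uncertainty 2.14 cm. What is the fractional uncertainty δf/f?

∂f/∂d_o = (d_i/(d_o+d_i))² = 0.0803;  ∂f/∂d_i = (d_o/(d_o+d_i))² = 0.514
δf = √((∂f/∂d_o · δd_o)² + (∂f/∂d_i · δd_i)²) = √(0.116 + 1.21) = 1.15 cm
f = 16.35 cm, so δf/f = 1.15/16.35 = 0.0704.

0.0704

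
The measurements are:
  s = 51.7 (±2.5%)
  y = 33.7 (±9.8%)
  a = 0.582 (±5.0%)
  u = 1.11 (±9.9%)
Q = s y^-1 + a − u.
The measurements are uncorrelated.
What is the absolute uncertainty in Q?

0.192

Let p = s·y^-1 = 1.53. δp/p = √((1·δs/s)² + (-1·δy/y)²) = √(0.000625 + 0.00960) = 0.101, so δp = 0.155.
Q = p + a − u: δQ = √(δp² + δa² + δu²) = √(0.0241 + 0.000847 + 0.0121) = 0.192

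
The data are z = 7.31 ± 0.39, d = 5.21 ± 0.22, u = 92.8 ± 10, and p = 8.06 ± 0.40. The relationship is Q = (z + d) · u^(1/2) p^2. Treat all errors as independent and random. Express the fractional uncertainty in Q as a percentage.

11.8%

Let w = z + d = 12.5. δw = √(δz² + δd²) = √(0.152 + 0.0484) = 0.448, so δw/w = 0.0358.
Q is then a monomial in w, u, p:
δQ/Q = √((δw/w)² + (½·δu/u)² + (2·δp/p)²) = √(0.00128 + 0.00290 + 0.00985) = 0.118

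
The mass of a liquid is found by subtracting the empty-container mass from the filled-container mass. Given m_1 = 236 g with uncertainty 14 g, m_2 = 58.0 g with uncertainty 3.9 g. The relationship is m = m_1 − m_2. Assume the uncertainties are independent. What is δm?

14.5 g

m is a linear combination, so absolute uncertainties add in quadrature:
  (δm_1)² = 196;  (δm_2)² = 15.2
δm = √(211) = 14.5 g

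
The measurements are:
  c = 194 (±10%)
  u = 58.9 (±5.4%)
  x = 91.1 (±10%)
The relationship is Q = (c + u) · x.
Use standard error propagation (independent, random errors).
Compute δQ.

Let w = c + u = 253. δw = √(δc² + δu²) = √(376 + 10.1) = 19.7, so δw/w = 0.0777.
Q is then a monomial in w, x:
δQ/Q = √((δw/w)² + (1·δx/x)²) = √(0.00604 + 0.0100) = 0.127
Q = 23000, so δQ = 0.127 × 23000 = 2920.

2920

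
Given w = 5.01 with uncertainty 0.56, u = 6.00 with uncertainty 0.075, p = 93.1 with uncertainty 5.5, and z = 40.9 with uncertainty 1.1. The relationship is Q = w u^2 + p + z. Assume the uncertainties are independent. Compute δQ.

Let h = w·u^2 = 180. δh/h = √((1·δw/w)² + (2·δu/u)²) = √(0.0125 + 0.000625) = 0.115, so δh = 20.7.
Q = h + p + z: δQ = √(δh² + δp² + δz²) = √(427 + 30.2 + 1.21) = 21.4

21.4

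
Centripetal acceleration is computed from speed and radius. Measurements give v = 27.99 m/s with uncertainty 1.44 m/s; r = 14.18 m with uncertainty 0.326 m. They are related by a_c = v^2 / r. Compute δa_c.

For a monomial a_c ∝ v^2, r^-1, fractional errors add in quadrature:
  (2·δv/v)² = (2×0.0514)² = 0.0106;  (-1·δr/r)² = (-1×0.0230)² = 0.000529
δa_c/a_c = √(0.0111) = 0.105
a_c = 55.25 m/s^2, so δa_c = 0.105 × 55.25 = 5.83 m/s^2.

5.83 m/s^2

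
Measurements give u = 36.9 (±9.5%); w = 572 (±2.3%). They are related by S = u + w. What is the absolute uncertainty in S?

Sums and differences: (δS)² = Σ (cᵢ δxᵢ)².
  (δu)² = 12.3;  (δw)² = 173
δS = √(185) = 13.6

13.6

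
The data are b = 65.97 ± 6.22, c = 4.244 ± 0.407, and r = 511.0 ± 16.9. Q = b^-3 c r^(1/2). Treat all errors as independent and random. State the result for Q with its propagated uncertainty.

0.0003342 ± 0.0001

For a monomial Q ∝ b^-3, c, r^(1/2), fractional errors add in quadrature:
  (-3·δb/b)² = (-3×0.0943)² = 0.0800;  (1·δc/c)² = (1×0.0959)² = 0.00920;  (½·δr/r)² = (0.5×0.0331)² = 0.000273
δQ/Q = √(0.0895) = 0.299
Q = 0.0003342, so δQ = 0.299 × 0.0003342 = 0.0001.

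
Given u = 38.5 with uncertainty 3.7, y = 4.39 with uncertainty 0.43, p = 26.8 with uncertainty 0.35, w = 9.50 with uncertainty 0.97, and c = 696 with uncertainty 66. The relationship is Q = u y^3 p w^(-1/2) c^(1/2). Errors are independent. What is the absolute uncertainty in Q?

2.37e+05

For a monomial Q ∝ u, y^3, p, w^(-1/2), c^(1/2), fractional errors add in quadrature:
  (1·δu/u)² = (1×0.0961)² = 0.00924;  (3·δy/y)² = (3×0.0979)² = 0.0863;  (1·δp/p)² = (1×0.0131)² = 0.000171;  (−½·δw/w)² = (-0.5×0.102)² = 0.00261;  (½·δc/c)² = (0.5×0.0948)² = 0.00225
δQ/Q = √(0.101) = 0.317
Q = 7.47e+05, so δQ = 0.317 × 7.47e+05 = 2.37e+05.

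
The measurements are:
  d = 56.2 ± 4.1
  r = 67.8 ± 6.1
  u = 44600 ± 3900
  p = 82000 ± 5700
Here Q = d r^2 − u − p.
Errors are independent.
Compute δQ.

50600

Let w = d·r^2 = 2.58e+05. δw/w = √((1·δd/d)² + (2·δr/r)²) = √(0.00532 + 0.0324) = 0.194, so δw = 50200.
Q = w − u − p: δQ = √(δw² + δu² + δp²) = √(2.52e+09 + 1.52e+07 + 3.25e+07) = 50600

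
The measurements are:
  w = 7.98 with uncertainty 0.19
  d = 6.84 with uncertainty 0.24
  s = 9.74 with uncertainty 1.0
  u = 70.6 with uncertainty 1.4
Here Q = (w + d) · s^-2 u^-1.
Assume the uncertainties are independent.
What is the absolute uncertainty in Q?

Let h = w + d = 14.8. δh = √(δw² + δd²) = √(0.0361 + 0.0576) = 0.306, so δh/h = 0.0207.
Q is then a monomial in h, s, u:
δQ/Q = √((δh/h)² + (-2·δs/s)² + (-1·δu/u)²) = √(0.000427 + 0.0422 + 0.000393) = 0.207
Q = 0.00221, so δQ = 0.207 × 0.00221 = 0.000459.

0.000459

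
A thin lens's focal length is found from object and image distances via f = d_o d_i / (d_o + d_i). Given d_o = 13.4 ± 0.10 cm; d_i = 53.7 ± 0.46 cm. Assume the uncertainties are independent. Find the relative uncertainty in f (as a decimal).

∂f/∂d_o = (d_i/(d_o+d_i))² = 0.640;  ∂f/∂d_i = (d_o/(d_o+d_i))² = 0.0399
δf = √((∂f/∂d_o · δd_o)² + (∂f/∂d_i · δd_i)²) = √(0.00410 + 0.000337) = 0.0666 cm
f = 10.7 cm, so δf/f = 0.0666/10.7 = 0.00621.

0.00621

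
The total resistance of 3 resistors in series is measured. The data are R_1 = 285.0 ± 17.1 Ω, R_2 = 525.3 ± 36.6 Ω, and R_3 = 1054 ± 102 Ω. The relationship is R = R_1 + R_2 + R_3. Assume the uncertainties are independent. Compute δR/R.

0.0588

Each term contributes (cᵢ δxᵢ)² to (δR)²:
  (δR_1)² = 292;  (δR_2)² = 1340;  (δR_3)² = 10400
δR = √(12000) = 110 Ω
R = 1864 Ω, so δR/R = 110/1864 = 0.0588.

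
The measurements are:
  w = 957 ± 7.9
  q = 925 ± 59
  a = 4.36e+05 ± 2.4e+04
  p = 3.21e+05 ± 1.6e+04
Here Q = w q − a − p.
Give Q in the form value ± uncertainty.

Let h = w·q = 8.85e+05. δh/h = √((1·δw/w)² + (1·δq/q)²) = √(6.81e-05 + 0.00407) = 0.0643, so δh = 56900.
Q = h − a − p: δQ = √(δh² + δa² + δp²) = √(3.24e+09 + 5.76e+08 + 2.56e+08) = 63800
Q = 1.28e+05.

(1.28 ± 0.638) × 10^5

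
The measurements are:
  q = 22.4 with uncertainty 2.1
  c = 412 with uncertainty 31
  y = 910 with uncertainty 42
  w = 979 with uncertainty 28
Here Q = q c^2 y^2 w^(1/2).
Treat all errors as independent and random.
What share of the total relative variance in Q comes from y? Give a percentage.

(δQ/Q)² = (1·δq/q)² + (2·δc/c)² + (2·δy/y)² + (½·δw/w)²
  q term: (1×0.0938)² = 0.00879
  c term: (2×0.0752)² = 0.0226
  y term: (2×0.0462)² = 0.00852
  w term: (0.5×0.0286)² = 0.000204
Total = 0.0402. Share from y = 0.00852/0.0402 = 0.212.

21.2%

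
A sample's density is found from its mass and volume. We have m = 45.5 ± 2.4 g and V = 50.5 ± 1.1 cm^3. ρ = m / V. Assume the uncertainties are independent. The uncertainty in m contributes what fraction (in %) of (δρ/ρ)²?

85.4%

(δρ/ρ)² = (1·δm/m)² + (-1·δV/V)²
  m term: (1×0.0527)² = 0.00278
  V term: (-1×0.0218)² = 0.000474
Total = 0.00326. Share from m = 0.00278/0.00326 = 0.854.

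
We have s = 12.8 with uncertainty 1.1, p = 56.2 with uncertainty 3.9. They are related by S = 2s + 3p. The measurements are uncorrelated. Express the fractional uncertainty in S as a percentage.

6.13%

For a sum/difference, combine absolute errors in quadrature:
  (2·δs)² = 4.84;  (3·δp)² = 137
δS = √(142) = 11.9
S = 194, so δS/S = 11.9/194 = 0.0613.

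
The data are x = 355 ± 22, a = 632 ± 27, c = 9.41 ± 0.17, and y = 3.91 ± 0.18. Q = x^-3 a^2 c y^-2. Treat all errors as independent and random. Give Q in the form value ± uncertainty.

0.00550 ± 0.00124

Since Q is a product/quotient, work with relative uncertainties:
  (-3·δx/x)² = (-3×0.0620)² = 0.0346;  (2·δa/a)² = (2×0.0427)² = 0.00730;  (1·δc/c)² = (1×0.0181)² = 0.000326;  (-2·δy/y)² = (-2×0.0460)² = 0.00848
δQ/Q = √(0.0507) = 0.225
Q = 0.00550, so δQ = 0.225 × 0.00550 = 0.00124.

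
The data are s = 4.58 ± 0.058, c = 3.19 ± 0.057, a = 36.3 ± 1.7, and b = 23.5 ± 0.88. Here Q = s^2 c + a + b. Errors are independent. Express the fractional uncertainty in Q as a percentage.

Let p = s^2·c = 66.9. δp/p = √((2·δs/s)² + (1·δc/c)²) = √(0.000641 + 0.000319) = 0.0310, so δp = 2.07.
Q = p + a + b: δQ = √(δp² + δa² + δb²) = √(4.30 + 2.89 + 0.774) = 2.82
Q = 127, so δQ/Q = 2.82/127 = 0.0223.

2.23%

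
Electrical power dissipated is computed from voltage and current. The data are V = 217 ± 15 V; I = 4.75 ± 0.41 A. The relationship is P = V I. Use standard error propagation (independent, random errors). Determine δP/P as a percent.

11.1%

For a monomial P ∝ V, I, fractional errors add in quadrature:
  (1·δV/V)² = (1×0.0691)² = 0.00478;  (1·δI/I)² = (1×0.0863)² = 0.00745
δP/P = √(0.0122) = 0.111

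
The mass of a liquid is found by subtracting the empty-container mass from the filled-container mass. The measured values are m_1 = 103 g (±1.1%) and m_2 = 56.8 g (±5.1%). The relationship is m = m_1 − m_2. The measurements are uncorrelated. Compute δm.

3.11 g

Sums and differences: (δm)² = Σ (cᵢ δxᵢ)².
  (δm_1)² = 1.28;  (δm_2)² = 8.39
δm = √(9.68) = 3.11 g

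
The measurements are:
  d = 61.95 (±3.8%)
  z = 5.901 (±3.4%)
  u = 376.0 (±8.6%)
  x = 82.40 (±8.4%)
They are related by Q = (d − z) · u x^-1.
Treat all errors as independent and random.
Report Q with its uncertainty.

Let w = d − z = 56.05. δw = √(δd² + δz²) = √(5.54 + 0.0403) = 2.36, so δw/w = 0.0422.
Q is then a monomial in w, u, x:
δQ/Q = √((δw/w)² + (1·δu/u)² + (-1·δx/x)²) = √(0.00178 + 0.00740 + 0.00706) = 0.127
Q = 255.8, so δQ = 0.127 × 255.8 = 32.6.

255.8 ± 32.6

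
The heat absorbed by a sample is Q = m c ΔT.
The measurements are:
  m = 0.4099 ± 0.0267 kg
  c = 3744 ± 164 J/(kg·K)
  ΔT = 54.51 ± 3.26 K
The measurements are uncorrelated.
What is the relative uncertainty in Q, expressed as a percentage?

9.87%

Each factor contributes (exponent × relative error)² to (δQ/Q)²:
  (1·δm/m)² = (1×0.0651)² = 0.00424;  (1·δc/c)² = (1×0.0438)² = 0.00192;  (1·δΔT/ΔT)² = (1×0.0598)² = 0.00358
δQ/Q = √(0.00974) = 0.0987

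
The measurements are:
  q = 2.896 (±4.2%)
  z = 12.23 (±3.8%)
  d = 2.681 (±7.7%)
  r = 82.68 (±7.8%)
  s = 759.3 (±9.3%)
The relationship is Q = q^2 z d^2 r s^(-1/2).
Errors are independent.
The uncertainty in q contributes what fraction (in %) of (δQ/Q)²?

17.4%

(δQ/Q)² = (2·δq/q)² + (1·δz/z)² + (2·δd/d)² + (1·δr/r)² + (−½·δs/s)²
  q term: (2×0.0420)² = 0.00706
  z term: (1×0.0380)² = 0.00144
  d term: (2×0.0770)² = 0.0237
  r term: (1×0.0780)² = 0.00608
  s term: (-0.5×0.0930)² = 0.00216
Total = 0.0405. Share from q = 0.00706/0.0405 = 0.174.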